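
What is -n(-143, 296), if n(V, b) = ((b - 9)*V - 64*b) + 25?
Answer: 59960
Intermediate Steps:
n(V, b) = 25 - 64*b + V*(-9 + b) (n(V, b) = ((-9 + b)*V - 64*b) + 25 = (V*(-9 + b) - 64*b) + 25 = (-64*b + V*(-9 + b)) + 25 = 25 - 64*b + V*(-9 + b))
-n(-143, 296) = -(25 - 64*296 - 9*(-143) - 143*296) = -(25 - 18944 + 1287 - 42328) = -1*(-59960) = 59960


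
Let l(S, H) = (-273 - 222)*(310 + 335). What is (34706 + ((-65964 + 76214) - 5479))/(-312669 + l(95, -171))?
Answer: -13159/210648 ≈ -0.062469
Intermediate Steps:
l(S, H) = -319275 (l(S, H) = -495*645 = -319275)
(34706 + ((-65964 + 76214) - 5479))/(-312669 + l(95, -171)) = (34706 + ((-65964 + 76214) - 5479))/(-312669 - 319275) = (34706 + (10250 - 5479))/(-631944) = (34706 + 4771)*(-1/631944) = 39477*(-1/631944) = -13159/210648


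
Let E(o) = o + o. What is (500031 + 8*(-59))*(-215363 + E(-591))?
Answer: -108177003655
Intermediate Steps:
E(o) = 2*o
(500031 + 8*(-59))*(-215363 + E(-591)) = (500031 + 8*(-59))*(-215363 + 2*(-591)) = (500031 - 472)*(-215363 - 1182) = 499559*(-216545) = -108177003655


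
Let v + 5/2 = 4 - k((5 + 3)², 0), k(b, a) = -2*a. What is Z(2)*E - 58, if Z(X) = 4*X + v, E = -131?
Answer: -2605/2 ≈ -1302.5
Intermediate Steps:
v = 3/2 (v = -5/2 + (4 - (-2)*0) = -5/2 + (4 - 1*0) = -5/2 + (4 + 0) = -5/2 + 4 = 3/2 ≈ 1.5000)
Z(X) = 3/2 + 4*X (Z(X) = 4*X + 3/2 = 3/2 + 4*X)
Z(2)*E - 58 = (3/2 + 4*2)*(-131) - 58 = (3/2 + 8)*(-131) - 58 = (19/2)*(-131) - 58 = -2489/2 - 58 = -2605/2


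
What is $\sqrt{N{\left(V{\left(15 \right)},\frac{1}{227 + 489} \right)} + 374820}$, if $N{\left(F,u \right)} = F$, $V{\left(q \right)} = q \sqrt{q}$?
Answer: $\sqrt{374820 + 15 \sqrt{15}} \approx 612.27$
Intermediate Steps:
$V{\left(q \right)} = q^{\frac{3}{2}}$
$\sqrt{N{\left(V{\left(15 \right)},\frac{1}{227 + 489} \right)} + 374820} = \sqrt{15^{\frac{3}{2}} + 374820} = \sqrt{15 \sqrt{15} + 374820} = \sqrt{374820 + 15 \sqrt{15}}$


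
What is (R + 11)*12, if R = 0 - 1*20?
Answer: -108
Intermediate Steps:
R = -20 (R = 0 - 20 = -20)
(R + 11)*12 = (-20 + 11)*12 = -9*12 = -108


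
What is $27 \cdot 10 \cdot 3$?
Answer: $810$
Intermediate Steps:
$27 \cdot 10 \cdot 3 = 27 \cdot 30 = 810$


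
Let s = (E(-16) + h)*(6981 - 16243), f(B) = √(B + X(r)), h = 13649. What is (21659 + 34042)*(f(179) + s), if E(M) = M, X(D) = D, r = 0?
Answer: -7033300991046 + 55701*√179 ≈ -7.0333e+12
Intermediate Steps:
f(B) = √B (f(B) = √(B + 0) = √B)
s = -126268846 (s = (-16 + 13649)*(6981 - 16243) = 13633*(-9262) = -126268846)
(21659 + 34042)*(f(179) + s) = (21659 + 34042)*(√179 - 126268846) = 55701*(-126268846 + √179) = -7033300991046 + 55701*√179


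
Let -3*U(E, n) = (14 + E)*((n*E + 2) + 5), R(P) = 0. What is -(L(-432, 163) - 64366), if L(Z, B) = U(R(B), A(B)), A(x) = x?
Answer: 193196/3 ≈ 64399.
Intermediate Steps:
U(E, n) = -(7 + E*n)*(14 + E)/3 (U(E, n) = -(14 + E)*((n*E + 2) + 5)/3 = -(14 + E)*((E*n + 2) + 5)/3 = -(14 + E)*((2 + E*n) + 5)/3 = -(14 + E)*(7 + E*n)/3 = -(7 + E*n)*(14 + E)/3)
L(Z, B) = -98/3 (L(Z, B) = -98/3 - 7/3*0 - 14/3*0*B - ⅓*B*0² = -98/3 + 0 + 0 - ⅓*B*0 = -98/3 + 0 + 0 + 0 = -98/3)
-(L(-432, 163) - 64366) = -(-98/3 - 64366) = -1*(-193196/3) = 193196/3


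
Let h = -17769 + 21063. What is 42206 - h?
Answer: 38912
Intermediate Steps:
h = 3294
42206 - h = 42206 - 1*3294 = 42206 - 3294 = 38912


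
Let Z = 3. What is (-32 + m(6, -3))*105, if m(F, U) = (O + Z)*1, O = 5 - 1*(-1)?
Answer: -2415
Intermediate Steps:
O = 6 (O = 5 + 1 = 6)
m(F, U) = 9 (m(F, U) = (6 + 3)*1 = 9*1 = 9)
(-32 + m(6, -3))*105 = (-32 + 9)*105 = -23*105 = -2415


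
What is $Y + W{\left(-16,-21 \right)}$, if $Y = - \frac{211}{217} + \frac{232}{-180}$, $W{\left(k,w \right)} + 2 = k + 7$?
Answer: $- \frac{129496}{9765} \approx -13.261$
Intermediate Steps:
$W{\left(k,w \right)} = 5 + k$ ($W{\left(k,w \right)} = -2 + \left(k + 7\right) = -2 + \left(7 + k\right) = 5 + k$)
$Y = - \frac{22081}{9765}$ ($Y = \left(-211\right) \frac{1}{217} + 232 \left(- \frac{1}{180}\right) = - \frac{211}{217} - \frac{58}{45} = - \frac{22081}{9765} \approx -2.2612$)
$Y + W{\left(-16,-21 \right)} = - \frac{22081}{9765} + \left(5 - 16\right) = - \frac{22081}{9765} - 11 = - \frac{129496}{9765}$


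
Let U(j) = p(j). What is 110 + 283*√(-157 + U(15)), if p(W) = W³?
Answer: 110 + 283*√3218 ≈ 16164.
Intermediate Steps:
U(j) = j³
110 + 283*√(-157 + U(15)) = 110 + 283*√(-157 + 15³) = 110 + 283*√(-157 + 3375) = 110 + 283*√3218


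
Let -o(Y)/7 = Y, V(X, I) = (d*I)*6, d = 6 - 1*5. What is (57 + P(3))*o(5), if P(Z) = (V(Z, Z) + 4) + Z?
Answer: -2870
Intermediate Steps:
d = 1 (d = 6 - 5 = 1)
V(X, I) = 6*I (V(X, I) = (1*I)*6 = I*6 = 6*I)
o(Y) = -7*Y
P(Z) = 4 + 7*Z (P(Z) = (6*Z + 4) + Z = (4 + 6*Z) + Z = 4 + 7*Z)
(57 + P(3))*o(5) = (57 + (4 + 7*3))*(-7*5) = (57 + (4 + 21))*(-35) = (57 + 25)*(-35) = 82*(-35) = -2870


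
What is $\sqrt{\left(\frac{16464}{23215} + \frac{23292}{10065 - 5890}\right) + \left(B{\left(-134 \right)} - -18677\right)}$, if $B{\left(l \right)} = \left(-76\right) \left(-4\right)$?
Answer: $\frac{\sqrt{285386390639100201}}{3876905} \approx 137.79$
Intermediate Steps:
$B{\left(l \right)} = 304$
$\sqrt{\left(\frac{16464}{23215} + \frac{23292}{10065 - 5890}\right) + \left(B{\left(-134 \right)} - -18677\right)} = \sqrt{\left(\frac{16464}{23215} + \frac{23292}{10065 - 5890}\right) + \left(304 - -18677\right)} = \sqrt{\left(16464 \cdot \frac{1}{23215} + \frac{23292}{10065 - 5890}\right) + \left(304 + 18677\right)} = \sqrt{\left(\frac{16464}{23215} + \frac{23292}{4175}\right) + 18981} = \sqrt{\frac{121892196}{19384525} + 18981} = \sqrt{\frac{368059561221}{19384525}} = \frac{\sqrt{285386390639100201}}{3876905}$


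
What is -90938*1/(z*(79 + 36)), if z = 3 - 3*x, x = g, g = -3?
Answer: -45469/690 ≈ -65.897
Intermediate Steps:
x = -3
z = 12 (z = 3 - 3*(-3) = 3 + 9 = 12)
-90938*1/(z*(79 + 36)) = -90938*1/(12*(79 + 36)) = -90938/(115*12) = -90938/1380 = -90938*1/1380 = -45469/690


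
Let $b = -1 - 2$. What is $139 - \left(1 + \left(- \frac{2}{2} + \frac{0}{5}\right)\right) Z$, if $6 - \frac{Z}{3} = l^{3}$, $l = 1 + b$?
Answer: $139$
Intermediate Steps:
$b = -3$ ($b = -1 - 2 = -3$)
$l = -2$ ($l = 1 - 3 = -2$)
$Z = 42$ ($Z = 18 - 3 \left(-2\right)^{3} = 18 - -24 = 18 + 24 = 42$)
$139 - \left(1 + \left(- \frac{2}{2} + \frac{0}{5}\right)\right) Z = 139 - \left(1 + \left(- \frac{2}{2} + \frac{0}{5}\right)\right) 42 = 139 - \left(1 + \left(\left(-2\right) \frac{1}{2} + 0 \cdot \frac{1}{5}\right)\right) 42 = 139 - \left(1 + \left(-1 + 0\right)\right) 42 = 139 - \left(1 - 1\right) 42 = 139 - 0 \cdot 42 = 139 - 0 = 139 + 0 = 139$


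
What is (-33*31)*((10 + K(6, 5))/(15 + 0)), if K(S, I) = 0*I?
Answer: -682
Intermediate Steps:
K(S, I) = 0
(-33*31)*((10 + K(6, 5))/(15 + 0)) = (-33*31)*((10 + 0)/(15 + 0)) = -10230/15 = -1023*⅔ = -682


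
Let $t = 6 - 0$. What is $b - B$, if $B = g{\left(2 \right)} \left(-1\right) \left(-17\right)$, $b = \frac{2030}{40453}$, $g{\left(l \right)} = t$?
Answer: $- \frac{589168}{5779} \approx -101.95$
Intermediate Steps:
$t = 6$ ($t = 6 + 0 = 6$)
$g{\left(l \right)} = 6$
$b = \frac{290}{5779}$ ($b = 2030 \cdot \frac{1}{40453} = \frac{290}{5779} \approx 0.050182$)
$B = 102$ ($B = 6 \left(-1\right) \left(-17\right) = \left(-6\right) \left(-17\right) = 102$)
$b - B = \frac{290}{5779} - 102 = - \frac{589168}{5779}$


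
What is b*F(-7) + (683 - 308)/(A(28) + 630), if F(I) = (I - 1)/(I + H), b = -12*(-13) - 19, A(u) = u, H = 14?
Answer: -102649/658 ≈ -156.00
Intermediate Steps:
b = 137 (b = 156 - 19 = 137)
F(I) = (-1 + I)/(14 + I) (F(I) = (I - 1)/(I + 14) = (-1 + I)/(14 + I))
b*F(-7) + (683 - 308)/(A(28) + 630) = 137*((-1 - 7)/(14 - 7)) + (683 - 308)/(28 + 630) = 137*(-8/7) + 375/658 = -1096/7 + 375/658 = -102649/658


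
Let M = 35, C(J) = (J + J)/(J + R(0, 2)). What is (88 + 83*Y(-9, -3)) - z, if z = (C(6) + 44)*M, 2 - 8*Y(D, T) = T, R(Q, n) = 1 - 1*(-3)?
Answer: -11537/8 ≈ -1442.1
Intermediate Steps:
R(Q, n) = 4 (R(Q, n) = 1 + 3 = 4)
Y(D, T) = ¼ - T/8
C(J) = 2*J/(4 + J) (C(J) = (J + J)/(J + 4) = (2*J)/(4 + J) = 2*J/(4 + J))
z = 1582 (z = (2*6/(4 + 6) + 44)*35 = (2*6/10 + 44)*35 = (2*6*(⅒) + 44)*35 = (6/5 + 44)*35 = (226/5)*35 = 1582)
(88 + 83*Y(-9, -3)) - z = (88 + 83*(¼ - ⅛*(-3))) - 1*1582 = (88 + 83*(¼ + 3/8)) - 1582 = (88 + 83*(5/8)) - 1582 = (88 + 415/8) - 1582 = 1119/8 - 1582 = -11537/8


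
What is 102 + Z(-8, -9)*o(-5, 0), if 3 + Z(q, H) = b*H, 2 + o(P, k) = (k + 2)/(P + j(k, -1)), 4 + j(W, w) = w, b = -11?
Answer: -546/5 ≈ -109.20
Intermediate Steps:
j(W, w) = -4 + w
o(P, k) = -2 + (2 + k)/(-5 + P) (o(P, k) = -2 + (k + 2)/(P + (-4 - 1)) = -2 + (2 + k)/(P - 5) = -2 + (2 + k)/(-5 + P))
Z(q, H) = -3 - 11*H
102 + Z(-8, -9)*o(-5, 0) = 102 + (-3 - 11*(-9))*((12 + 0 - 2*(-5))/(-5 - 5)) = 102 + (-3 + 99)*((12 + 0 + 10)/(-10)) = 102 + 96*(-⅒*22) = 102 + 96*(-11/5) = 102 - 1056/5 = -546/5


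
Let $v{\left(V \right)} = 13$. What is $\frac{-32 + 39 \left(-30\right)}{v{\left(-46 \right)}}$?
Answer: $- \frac{1202}{13} \approx -92.462$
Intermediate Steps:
$\frac{-32 + 39 \left(-30\right)}{v{\left(-46 \right)}} = \frac{-32 + 39 \left(-30\right)}{13} = \left(-32 - 1170\right) \frac{1}{13} = \left(-1202\right) \frac{1}{13} = - \frac{1202}{13}$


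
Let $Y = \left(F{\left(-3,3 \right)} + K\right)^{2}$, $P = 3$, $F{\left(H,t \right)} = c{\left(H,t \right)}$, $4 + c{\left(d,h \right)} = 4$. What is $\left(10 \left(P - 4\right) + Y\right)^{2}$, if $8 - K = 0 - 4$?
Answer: $17956$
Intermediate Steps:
$c{\left(d,h \right)} = 0$ ($c{\left(d,h \right)} = -4 + 4 = 0$)
$F{\left(H,t \right)} = 0$
$K = 12$ ($K = 8 - \left(0 - 4\right) = 8 - -4 = 8 + 4 = 12$)
$Y = 144$ ($Y = \left(0 + 12\right)^{2} = 12^{2} = 144$)
$\left(10 \left(P - 4\right) + Y\right)^{2} = \left(10 \left(3 - 4\right) + 144\right)^{2} = \left(10 \left(-1\right) + 144\right)^{2} = \left(-10 + 144\right)^{2} = 134^{2} = 17956$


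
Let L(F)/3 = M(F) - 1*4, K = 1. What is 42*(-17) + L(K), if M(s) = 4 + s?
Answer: -711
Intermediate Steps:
L(F) = 3*F (L(F) = 3*((4 + F) - 1*4) = 3*((4 + F) - 4) = 3*F)
42*(-17) + L(K) = 42*(-17) + 3*1 = -714 + 3 = -711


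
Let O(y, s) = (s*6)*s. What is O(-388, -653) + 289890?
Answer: 2848344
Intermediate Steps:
O(y, s) = 6*s² (O(y, s) = (6*s)*s = 6*s²)
O(-388, -653) + 289890 = 6*(-653)² + 289890 = 6*426409 + 289890 = 2558454 + 289890 = 2848344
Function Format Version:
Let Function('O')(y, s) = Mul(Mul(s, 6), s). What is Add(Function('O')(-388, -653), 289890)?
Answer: 2848344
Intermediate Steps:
Function('O')(y, s) = Mul(6, Pow(s, 2)) (Function('O')(y, s) = Mul(Mul(6, s), s) = Mul(6, Pow(s, 2)))
Add(Function('O')(-388, -653), 289890) = Add(Mul(6, Pow(-653, 2)), 289890) = Add(Mul(6, 426409), 289890) = Add(2558454, 289890) = 2848344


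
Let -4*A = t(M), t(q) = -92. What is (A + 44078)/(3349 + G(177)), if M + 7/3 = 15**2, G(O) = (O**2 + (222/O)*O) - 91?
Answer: 44101/34809 ≈ 1.2669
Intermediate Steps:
G(O) = 131 + O**2 (G(O) = (O**2 + 222) - 91 = (222 + O**2) - 91 = 131 + O**2)
M = 668/3 (M = -7/3 + 15**2 = -7/3 + 225 = 668/3 ≈ 222.67)
A = 23 (A = -1/4*(-92) = 23)
(A + 44078)/(3349 + G(177)) = (23 + 44078)/(3349 + (131 + 177**2)) = 44101/(3349 + (131 + 31329)) = 44101/(3349 + 31460) = 44101/34809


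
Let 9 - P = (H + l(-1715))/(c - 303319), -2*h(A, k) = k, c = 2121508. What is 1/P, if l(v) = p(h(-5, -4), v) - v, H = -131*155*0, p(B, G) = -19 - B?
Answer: 1818189/16362007 ≈ 0.11112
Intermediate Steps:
h(A, k) = -k/2
H = 0 (H = -20305*0 = 0)
l(v) = -21 - v (l(v) = (-19 - (-1)*(-4)/2) - v = (-19 - 1*2) - v = (-19 - 2) - v = -21 - v)
P = 16362007/1818189 (P = 9 - (0 + (-21 - 1*(-1715)))/(2121508 - 303319) = 9 - (0 + (-21 + 1715))/1818189 = 9 - (0 + 1694)/1818189 = 9 - 1694/1818189 = 16362007/1818189 ≈ 8.9991)
1/P = 1/(16362007/1818189) = 1818189/16362007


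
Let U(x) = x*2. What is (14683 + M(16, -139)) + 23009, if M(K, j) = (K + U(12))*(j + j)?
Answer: 26572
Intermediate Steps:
U(x) = 2*x
M(K, j) = 2*j*(24 + K) (M(K, j) = (K + 2*12)*(j + j) = (K + 24)*(2*j) = (24 + K)*(2*j) = 2*j*(24 + K))
(14683 + M(16, -139)) + 23009 = (14683 + 2*(-139)*(24 + 16)) + 23009 = (14683 + 2*(-139)*40) + 23009 = (14683 - 11120) + 23009 = 3563 + 23009 = 26572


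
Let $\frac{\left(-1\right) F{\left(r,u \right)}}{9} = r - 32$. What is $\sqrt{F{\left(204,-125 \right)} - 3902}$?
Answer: $5 i \sqrt{218} \approx 73.824 i$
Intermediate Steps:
$F{\left(r,u \right)} = 288 - 9 r$ ($F{\left(r,u \right)} = - 9 \left(r - 32\right) = - 9 \left(-32 + r\right) = 288 - 9 r$)
$\sqrt{F{\left(204,-125 \right)} - 3902} = \sqrt{\left(288 - 1836\right) - 3902} = \sqrt{-1548 - 3902} = \sqrt{-5450} = 5 i \sqrt{218}$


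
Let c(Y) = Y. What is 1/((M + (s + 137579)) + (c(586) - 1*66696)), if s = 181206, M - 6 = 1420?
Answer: 1/254101 ≈ 3.9354e-6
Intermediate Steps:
M = 1426 (M = 6 + 1420 = 1426)
1/((M + (s + 137579)) + (c(586) - 1*66696)) = 1/((1426 + (181206 + 137579)) + (586 - 1*66696)) = 1/((1426 + 318785) + (586 - 66696)) = 1/(320211 - 66110) = 1/254101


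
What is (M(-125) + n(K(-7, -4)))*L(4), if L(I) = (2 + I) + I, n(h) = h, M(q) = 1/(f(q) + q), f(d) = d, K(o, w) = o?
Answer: -1751/25 ≈ -70.040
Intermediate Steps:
M(q) = 1/(2*q) (M(q) = 1/(q + q) = 1/(2*q))
L(I) = 2 + 2*I
(M(-125) + n(K(-7, -4)))*L(4) = ((1/2)/(-125) - 7)*(2 + 2*4) = ((1/2)*(-1/125) - 7)*(2 + 8) = (-1/250 - 7)*10 = -1751/250*10 = -1751/25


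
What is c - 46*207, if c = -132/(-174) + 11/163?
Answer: -45006589/4727 ≈ -9521.2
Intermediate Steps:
c = 3905/4727 (c = -132*(-1/174) + 11*(1/163) = 22/29 + 11/163 = 3905/4727 ≈ 0.82611)
c - 46*207 = 3905/4727 - 46*207 = 3905/4727 - 9522 = -45006589/4727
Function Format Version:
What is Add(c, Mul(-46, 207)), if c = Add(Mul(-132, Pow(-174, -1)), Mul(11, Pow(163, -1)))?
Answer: Rational(-45006589, 4727) ≈ -9521.2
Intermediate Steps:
c = Rational(3905, 4727) (c = Add(Mul(-132, Rational(-1, 174)), Mul(11, Rational(1, 163))) = Add(Rational(22, 29), Rational(11, 163)) = Rational(3905, 4727) ≈ 0.82611)
Add(c, Mul(-46, 207)) = Add(Rational(3905, 4727), Mul(-46, 207)) = Add(Rational(3905, 4727), -9522) = Rational(-45006589, 4727)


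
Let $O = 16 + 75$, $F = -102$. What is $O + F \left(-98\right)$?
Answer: $10087$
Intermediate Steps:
$O = 91$
$O + F \left(-98\right) = 91 - -9996 = 91 + 9996 = 10087$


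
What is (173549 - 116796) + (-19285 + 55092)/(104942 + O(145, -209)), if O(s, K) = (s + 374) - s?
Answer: 5977034755/105316 ≈ 56753.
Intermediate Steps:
O(s, K) = 374 (O(s, K) = (374 + s) - s = 374)
(173549 - 116796) + (-19285 + 55092)/(104942 + O(145, -209)) = (173549 - 116796) + (-19285 + 55092)/(104942 + 374) = 56753 + 35807/105316 = 5977034755/105316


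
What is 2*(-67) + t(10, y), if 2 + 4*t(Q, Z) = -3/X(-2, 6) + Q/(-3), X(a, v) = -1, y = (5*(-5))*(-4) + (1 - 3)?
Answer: -1615/12 ≈ -134.58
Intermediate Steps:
y = 98 (y = -25*(-4) - 2 = 100 - 2 = 98)
t(Q, Z) = 1/4 - Q/12 (t(Q, Z) = -1/2 + (-3/(-1) + Q/(-3))/4 = -1/2 + (-3*(-1) + Q*(-1/3))/4 = -1/2 + (3 - Q/3)/4 = -1/2 + (3/4 - Q/12) = 1/4 - Q/12)
2*(-67) + t(10, y) = 2*(-67) + (1/4 - 1/12*10) = -134 + (1/4 - 5/6) = -134 - 7/12 = -1615/12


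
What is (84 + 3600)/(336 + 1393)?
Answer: 3684/1729 ≈ 2.1307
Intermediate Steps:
(84 + 3600)/(336 + 1393) = 3684/1729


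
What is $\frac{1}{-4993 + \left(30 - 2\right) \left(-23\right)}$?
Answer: $- \frac{1}{5637} \approx -0.0001774$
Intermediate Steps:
$\frac{1}{-4993 + \left(30 - 2\right) \left(-23\right)} = \frac{1}{-4993 + 28 \left(-23\right)} = \frac{1}{-4993 - 644} = \frac{1}{-5637} = - \frac{1}{5637}$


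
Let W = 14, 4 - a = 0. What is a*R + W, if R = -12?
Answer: -34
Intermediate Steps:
a = 4 (a = 4 - 1*0 = 4 + 0 = 4)
a*R + W = 4*(-12) + 14 = -48 + 14 = -34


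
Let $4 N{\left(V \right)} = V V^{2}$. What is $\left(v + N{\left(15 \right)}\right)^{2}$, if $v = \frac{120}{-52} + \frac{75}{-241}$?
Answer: $\frac{111113840513025}{157051024} \approx 7.075 \cdot 10^{5}$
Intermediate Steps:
$N{\left(V \right)} = \frac{V^{3}}{4}$ ($N{\left(V \right)} = \frac{V V^{2}}{4} = \frac{V^{3}}{4}$)
$v = - \frac{8205}{3133}$ ($v = 120 \left(- \frac{1}{52}\right) + 75 \left(- \frac{1}{241}\right) = - \frac{30}{13} - \frac{75}{241} = - \frac{8205}{3133} \approx -2.6189$)
$\left(v + N{\left(15 \right)}\right)^{2} = \left(- \frac{8205}{3133} + \frac{15^{3}}{4}\right)^{2} = \left(- \frac{8205}{3133} + \frac{1}{4} \cdot 3375\right)^{2} = \left(- \frac{8205}{3133} + \frac{3375}{4}\right)^{2} = \left(\frac{10541055}{12532}\right)^{2} = \frac{111113840513025}{157051024}$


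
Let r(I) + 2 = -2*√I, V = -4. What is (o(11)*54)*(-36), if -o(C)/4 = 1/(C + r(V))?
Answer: 69984/97 + 31104*I/97 ≈ 721.48 + 320.66*I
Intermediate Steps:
r(I) = -2 - 2*√I
o(C) = -4/(-2 + C - 4*I) (o(C) = -4/(C + (-2 - 4*I)) = -4/(-2 + C - 4*I))
(o(11)*54)*(-36) = ((4/(2 - 1*11 + 4*I))*54)*(-36) = ((4/(2 - 11 + 4*I))*54)*(-36) = ((4/(-9 + 4*I))*54)*(-36) = ((4*((-9 - 4*I)/97))*54)*(-36) = ((4*(-9 - 4*I)/97)*54)*(-36) = (216*(-9 - 4*I)/97)*(-36) = -7776*(-9 - 4*I)/97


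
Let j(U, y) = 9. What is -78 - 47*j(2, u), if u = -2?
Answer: -501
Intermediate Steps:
-78 - 47*j(2, u) = -78 - 47*9 = -78 - 423 = -501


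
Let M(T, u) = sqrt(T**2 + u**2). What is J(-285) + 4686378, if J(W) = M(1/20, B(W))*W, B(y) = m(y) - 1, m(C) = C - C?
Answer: 4686378 - 57*sqrt(401)/4 ≈ 4.6861e+6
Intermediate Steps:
m(C) = 0
B(y) = -1 (B(y) = 0 - 1 = -1)
J(W) = W*sqrt(401)/20 (J(W) = sqrt((1/20)**2 + (-1)**2)*W = sqrt((1/20)**2 + 1)*W = sqrt(1/400 + 1)*W = sqrt(401/400)*W = (sqrt(401)/20)*W = W*sqrt(401)/20)
J(-285) + 4686378 = (1/20)*(-285)*sqrt(401) + 4686378 = -57*sqrt(401)/4 + 4686378 = 4686378 - 57*sqrt(401)/4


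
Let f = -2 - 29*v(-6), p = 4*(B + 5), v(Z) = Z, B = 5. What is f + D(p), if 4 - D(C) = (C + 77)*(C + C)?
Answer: -9184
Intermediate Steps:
p = 40 (p = 4*(5 + 5) = 4*10 = 40)
D(C) = 4 - 2*C*(77 + C) (D(C) = 4 - (C + 77)*(C + C) = 4 - (77 + C)*2*C = 4 - 2*C*(77 + C))
f = 172 (f = -2 - 29*(-6) = -2 + 174 = 172)
f + D(p) = 172 + (4 - 154*40 - 2*40**2) = 172 + (4 - 6160 - 2*1600) = 172 + (4 - 6160 - 3200) = 172 - 9356 = -9184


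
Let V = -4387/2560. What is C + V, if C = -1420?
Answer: -3639587/2560 ≈ -1421.7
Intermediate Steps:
V = -4387/2560 (V = -4387*1/2560 = -4387/2560 ≈ -1.7137)
C + V = -1420 - 4387/2560 = -3639587/2560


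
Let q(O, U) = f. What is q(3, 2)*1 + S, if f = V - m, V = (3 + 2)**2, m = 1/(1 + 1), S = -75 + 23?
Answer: -55/2 ≈ -27.500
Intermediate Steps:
S = -52
m = 1/2 ≈ 0.50000
V = 25 (V = 5**2 = 25)
f = 49/2 (f = 25 - 1*1/2 = 25 - 1/2 = 49/2 ≈ 24.500)
q(O, U) = 49/2
q(3, 2)*1 + S = (49/2)*1 - 52 = 49/2 - 52 = -55/2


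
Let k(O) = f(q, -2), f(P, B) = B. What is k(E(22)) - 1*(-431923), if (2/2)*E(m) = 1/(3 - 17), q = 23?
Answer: 431921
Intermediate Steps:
E(m) = -1/14 (E(m) = 1/(3 - 17) = 1/(-14) = -1/14)
k(O) = -2
k(E(22)) - 1*(-431923) = -2 - 1*(-431923) = -2 + 431923 = 431921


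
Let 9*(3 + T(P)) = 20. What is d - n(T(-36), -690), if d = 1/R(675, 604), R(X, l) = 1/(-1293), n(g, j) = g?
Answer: -11630/9 ≈ -1292.2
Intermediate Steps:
T(P) = -7/9 (T(P) = -3 + (1/9)*20 = -3 + 20/9 = -7/9)
R(X, l) = -1/1293
d = -1293 (d = 1/(-1/1293) = -1293)
d - n(T(-36), -690) = -1293 - 1*(-7/9) = -1293 + 7/9 = -11630/9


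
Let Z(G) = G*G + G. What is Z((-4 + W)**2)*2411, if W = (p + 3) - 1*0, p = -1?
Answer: 48220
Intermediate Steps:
W = 2 (W = (-1 + 3) - 1*0 = 2 + 0 = 2)
Z(G) = G + G**2 (Z(G) = G**2 + G = G + G**2)
Z((-4 + W)**2)*2411 = ((-4 + 2)**2*(1 + (-4 + 2)**2))*2411 = ((-2)**2*(1 + (-2)**2))*2411 = (4*(1 + 4))*2411 = (4*5)*2411 = 20*2411 = 48220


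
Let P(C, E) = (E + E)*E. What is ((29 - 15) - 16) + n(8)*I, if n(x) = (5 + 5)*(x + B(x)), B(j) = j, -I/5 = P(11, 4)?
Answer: -25602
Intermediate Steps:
P(C, E) = 2*E**2 (P(C, E) = (2*E)*E = 2*E**2)
I = -160 (I = -10*4**2 = -10*16 = -5*32 = -160)
n(x) = 20*x (n(x) = (5 + 5)*(x + x) = 10*(2*x) = 20*x)
((29 - 15) - 16) + n(8)*I = ((29 - 15) - 16) + (20*8)*(-160) = (14 - 16) + 160*(-160) = -2 - 25600 = -25602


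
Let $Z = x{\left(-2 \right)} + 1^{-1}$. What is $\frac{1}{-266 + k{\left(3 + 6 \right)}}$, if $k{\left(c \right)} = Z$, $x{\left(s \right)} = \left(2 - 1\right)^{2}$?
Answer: $- \frac{1}{264} \approx -0.0037879$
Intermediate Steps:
$x{\left(s \right)} = 1$ ($x{\left(s \right)} = 1^{2} = 1$)
$Z = 2$ ($Z = 1 + 1^{-1} = 1 + 1 = 2$)
$k{\left(c \right)} = 2$
$\frac{1}{-266 + k{\left(3 + 6 \right)}} = \frac{1}{-266 + 2} = \frac{1}{-264} = - \frac{1}{264}$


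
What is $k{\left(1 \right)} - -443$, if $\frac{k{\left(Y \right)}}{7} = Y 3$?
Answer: $464$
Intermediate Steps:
$k{\left(Y \right)} = 21 Y$ ($k{\left(Y \right)} = 7 Y 3 = 7 \cdot 3 Y = 21 Y$)
$k{\left(1 \right)} - -443 = 21 \cdot 1 - -443 = 21 + 443 = 464$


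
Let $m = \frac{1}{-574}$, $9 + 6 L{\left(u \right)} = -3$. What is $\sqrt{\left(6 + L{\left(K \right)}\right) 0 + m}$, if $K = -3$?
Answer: $\frac{i \sqrt{574}}{574} \approx 0.041739 i$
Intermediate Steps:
$L{\left(u \right)} = -2$ ($L{\left(u \right)} = - \frac{3}{2} + \frac{1}{6} \left(-3\right) = - \frac{3}{2} - \frac{1}{2} = -2$)
$m = - \frac{1}{574} \approx -0.0017422$
$\sqrt{\left(6 + L{\left(K \right)}\right) 0 + m} = \sqrt{\left(6 - 2\right) 0 - \frac{1}{574}} = \sqrt{4 \cdot 0 - \frac{1}{574}} = \sqrt{0 - \frac{1}{574}} = \sqrt{- \frac{1}{574}} = \frac{i \sqrt{574}}{574}$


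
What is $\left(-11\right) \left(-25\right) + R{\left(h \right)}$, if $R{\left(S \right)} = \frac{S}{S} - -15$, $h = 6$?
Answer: $291$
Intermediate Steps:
$R{\left(S \right)} = 16$ ($R{\left(S \right)} = 1 + 15 = 16$)
$\left(-11\right) \left(-25\right) + R{\left(h \right)} = \left(-11\right) \left(-25\right) + 16 = 275 + 16 = 291$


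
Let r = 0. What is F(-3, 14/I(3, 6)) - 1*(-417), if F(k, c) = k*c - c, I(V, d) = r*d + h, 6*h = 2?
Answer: 249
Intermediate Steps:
h = 1/3 (h = (1/6)*2 = 1/3 ≈ 0.33333)
I(V, d) = 1/3 (I(V, d) = 0*d + 1/3 = 0 + 1/3 = 1/3)
F(k, c) = -c + c*k (F(k, c) = c*k - c = -c + c*k)
F(-3, 14/I(3, 6)) - 1*(-417) = (14/(1/3))*(-1 - 3) - 1*(-417) = (14*3)*(-4) + 417 = 42*(-4) + 417 = -168 + 417 = 249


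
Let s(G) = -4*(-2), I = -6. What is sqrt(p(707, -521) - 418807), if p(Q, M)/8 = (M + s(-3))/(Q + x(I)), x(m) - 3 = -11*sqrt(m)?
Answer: sqrt((-297357074 + 4606877*I*sqrt(6))/(710 - 11*I*sqrt(6))) ≈ 0.e-4 - 647.16*I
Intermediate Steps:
s(G) = 8
x(m) = 3 - 11*sqrt(m)
p(Q, M) = 8*(8 + M)/(3 + Q - 11*I*sqrt(6)) (p(Q, M) = 8*((M + 8)/(Q + (3 - 11*I*sqrt(6)))) = 8*((8 + M)/(Q + (3 - 11*I*sqrt(6)))) = 8*((8 + M)/(3 + Q - 11*I*sqrt(6))) = 8*(8 + M)/(3 + Q - 11*I*sqrt(6)))
sqrt(p(707, -521) - 418807) = sqrt(8*(8 - 521)/(3 + 707 - 11*I*sqrt(6)) - 418807) = sqrt(8*(-513)/(710 - 11*I*sqrt(6)) - 418807) = sqrt(-4104/(710 - 11*I*sqrt(6)) - 418807) = sqrt(-418807 - 4104/(710 - 11*I*sqrt(6)))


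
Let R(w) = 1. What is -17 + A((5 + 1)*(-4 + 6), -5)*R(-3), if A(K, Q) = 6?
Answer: -11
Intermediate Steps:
-17 + A((5 + 1)*(-4 + 6), -5)*R(-3) = -17 + 6*1 = -17 + 6 = -11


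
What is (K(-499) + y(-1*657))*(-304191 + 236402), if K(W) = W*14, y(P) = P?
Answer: 518111327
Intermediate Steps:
K(W) = 14*W
(K(-499) + y(-1*657))*(-304191 + 236402) = (14*(-499) - 1*657)*(-304191 + 236402) = (-6986 - 657)*(-67789) = -7643*(-67789) = 518111327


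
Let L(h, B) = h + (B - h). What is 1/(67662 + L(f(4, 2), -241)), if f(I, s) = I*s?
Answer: 1/67421 ≈ 1.4832e-5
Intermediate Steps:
L(h, B) = B
1/(67662 + L(f(4, 2), -241)) = 1/(67662 - 241) = 1/67421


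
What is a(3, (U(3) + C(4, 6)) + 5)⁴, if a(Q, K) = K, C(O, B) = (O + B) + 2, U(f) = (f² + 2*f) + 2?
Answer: 1336336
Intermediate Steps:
U(f) = 2 + f² + 2*f
C(O, B) = 2 + B + O (C(O, B) = (B + O) + 2 = 2 + B + O)
a(3, (U(3) + C(4, 6)) + 5)⁴ = (((2 + 3² + 2*3) + (2 + 6 + 4)) + 5)⁴ = (((2 + 9 + 6) + 12) + 5)⁴ = ((17 + 12) + 5)⁴ = (29 + 5)⁴ = 34⁴ = 1336336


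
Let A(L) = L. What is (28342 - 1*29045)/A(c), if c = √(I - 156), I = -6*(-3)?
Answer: 703*I*√138/138 ≈ 59.843*I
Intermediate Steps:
I = 18
c = I*√138 (c = √(18 - 156) = √(-138) = I*√138 ≈ 11.747*I)
(28342 - 1*29045)/A(c) = (28342 - 1*29045)/((I*√138)) = (28342 - 29045)*(-I*√138/138) = -(-703)*I*√138/138 = 703*I*√138/138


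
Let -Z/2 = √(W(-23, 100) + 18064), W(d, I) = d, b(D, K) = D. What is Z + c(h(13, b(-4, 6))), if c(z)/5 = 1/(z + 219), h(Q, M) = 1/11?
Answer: 11/482 - 2*√18041 ≈ -268.61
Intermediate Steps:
h(Q, M) = 1/11
c(z) = 5/(219 + z) (c(z) = 5/(z + 219) = 5/(219 + z))
Z = -2*√18041 (Z = -2*√(-23 + 18064) = -2*√18041 ≈ -268.63)
Z + c(h(13, b(-4, 6))) = -2*√18041 + 5/(219 + 1/11) = -2*√18041 + 5/(2410/11) = -2*√18041 + 5*(11/2410) = -2*√18041 + 11/482 = 11/482 - 2*√18041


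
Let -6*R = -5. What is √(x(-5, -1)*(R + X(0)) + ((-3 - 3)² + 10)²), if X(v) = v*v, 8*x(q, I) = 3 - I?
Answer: √76191/6 ≈ 46.005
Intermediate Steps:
R = ⅚ (R = -⅙*(-5) = ⅚ ≈ 0.83333)
x(q, I) = 3/8 - I/8 (x(q, I) = (3 - I)/8 = 3/8 - I/8)
X(v) = v²
√(x(-5, -1)*(R + X(0)) + ((-3 - 3)² + 10)²) = √((3/8 - ⅛*(-1))*(⅚ + 0²) + ((-3 - 3)² + 10)²) = √((3/8 + ⅛)*(⅚ + 0) + ((-6)² + 10)²) = √((½)*(⅚) + (36 + 10)²) = √(5/12 + 46²) = √(5/12 + 2116) = √(25397/12) = √76191/6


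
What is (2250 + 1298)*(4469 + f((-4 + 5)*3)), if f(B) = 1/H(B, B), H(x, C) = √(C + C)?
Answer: 15856012 + 1774*√6/3 ≈ 1.5857e+7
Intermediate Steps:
H(x, C) = √2*√C (H(x, C) = √(2*C) = √2*√C)
f(B) = √2/(2*√B) (f(B) = 1/(√2*√B) = √2/(2*√B))
(2250 + 1298)*(4469 + f((-4 + 5)*3)) = (2250 + 1298)*(4469 + √2/(2*√((-4 + 5)*3))) = 3548*(4469 + √2/(2*√(1*3))) = 3548*(4469 + √2/(2*√3)) = 3548*(4469 + √2*(√3/3)/2) = 3548*(4469 + √6/6) = 15856012 + 1774*√6/3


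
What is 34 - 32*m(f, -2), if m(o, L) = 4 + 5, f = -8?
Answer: -254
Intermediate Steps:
m(o, L) = 9
34 - 32*m(f, -2) = 34 - 32*9 = 34 - 288 = -254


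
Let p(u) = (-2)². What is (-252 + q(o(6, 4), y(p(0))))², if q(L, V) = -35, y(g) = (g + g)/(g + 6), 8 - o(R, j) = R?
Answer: 82369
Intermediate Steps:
p(u) = 4
o(R, j) = 8 - R
y(g) = 2*g/(6 + g) (y(g) = (2*g)/(6 + g) = 2*g/(6 + g))
(-252 + q(o(6, 4), y(p(0))))² = (-252 - 35)² = (-287)² = 82369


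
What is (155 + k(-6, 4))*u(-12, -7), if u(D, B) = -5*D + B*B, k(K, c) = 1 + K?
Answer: 16350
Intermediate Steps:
u(D, B) = B² - 5*D (u(D, B) = -5*D + B² = B² - 5*D)
(155 + k(-6, 4))*u(-12, -7) = (155 + (1 - 6))*((-7)² - 5*(-12)) = (155 - 5)*(49 + 60) = 150*109 = 16350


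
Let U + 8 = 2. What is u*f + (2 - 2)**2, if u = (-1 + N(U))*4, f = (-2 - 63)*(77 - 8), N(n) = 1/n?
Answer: 20930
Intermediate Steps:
U = -6 (U = -8 + 2 = -6)
f = -4485 (f = -65*69 = -4485)
u = -14/3 (u = (-1 + 1/(-6))*4 = (-1 - 1/6)*4 = -7/6*4 = -14/3 ≈ -4.6667)
u*f + (2 - 2)**2 = -14/3*(-4485) + (2 - 2)**2 = 20930 + 0**2 = 20930 + 0 = 20930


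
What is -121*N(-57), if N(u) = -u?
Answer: -6897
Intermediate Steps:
-121*N(-57) = -(-121)*(-57) = -121*57 = -6897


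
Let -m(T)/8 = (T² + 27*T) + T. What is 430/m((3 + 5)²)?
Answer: -215/23552 ≈ -0.0091287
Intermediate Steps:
m(T) = -224*T - 8*T² (m(T) = -8*((T² + 27*T) + T) = -8*(T² + 28*T) = -224*T - 8*T²)
430/m((3 + 5)²) = 430/((-8*(3 + 5)²*(28 + (3 + 5)²))) = 430/((-8*8²*(28 + 8²))) = 430/((-8*64*(28 + 64))) = 430/((-8*64*92)) = 430/(-47104) = 430*(-1/47104) = -215/23552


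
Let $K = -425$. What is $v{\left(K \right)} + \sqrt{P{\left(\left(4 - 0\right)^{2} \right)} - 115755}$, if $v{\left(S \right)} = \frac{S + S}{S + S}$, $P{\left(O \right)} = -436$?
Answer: $1 + i \sqrt{116191} \approx 1.0 + 340.87 i$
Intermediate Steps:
$v{\left(S \right)} = 1$ ($v{\left(S \right)} = \frac{2 S}{2 S} = 2 S \frac{1}{2 S} = 1$)
$v{\left(K \right)} + \sqrt{P{\left(\left(4 - 0\right)^{2} \right)} - 115755} = 1 + \sqrt{-436 - 115755} = 1 + \sqrt{-116191} = 1 + i \sqrt{116191}$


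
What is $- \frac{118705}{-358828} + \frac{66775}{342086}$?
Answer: $\frac{32284029165}{61375017604} \approx 0.52601$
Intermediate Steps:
$- \frac{118705}{-358828} + \frac{66775}{342086} = \left(-118705\right) \left(- \frac{1}{358828}\right) + 66775 \cdot \frac{1}{342086} = \frac{118705}{358828} + \frac{66775}{342086} = \frac{32284029165}{61375017604}$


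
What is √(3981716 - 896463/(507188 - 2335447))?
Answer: √13309010687015302913/1828259 ≈ 1995.4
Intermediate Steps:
√(3981716 - 896463/(507188 - 2335447)) = √(3981716 - 896463/(-1828259)) = √(3981716 - 896463*(-1/1828259)) = √(3981716 + 896463/1828259) = √(7279609008907/1828259) = √13309010687015302913/1828259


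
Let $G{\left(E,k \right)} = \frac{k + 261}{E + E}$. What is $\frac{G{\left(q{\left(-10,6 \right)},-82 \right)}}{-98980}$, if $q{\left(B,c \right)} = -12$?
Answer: $\frac{179}{2375520} \approx 7.5352 \cdot 10^{-5}$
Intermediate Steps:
$G{\left(E,k \right)} = \frac{261 + k}{2 E}$
$\frac{G{\left(q{\left(-10,6 \right)},-82 \right)}}{-98980} = \frac{\frac{1}{2} \frac{1}{-12} \left(261 - 82\right)}{-98980} = \frac{1}{2} \left(- \frac{1}{12}\right) 179 \left(- \frac{1}{98980}\right) = \left(- \frac{179}{24}\right) \left(- \frac{1}{98980}\right) = \frac{179}{2375520}$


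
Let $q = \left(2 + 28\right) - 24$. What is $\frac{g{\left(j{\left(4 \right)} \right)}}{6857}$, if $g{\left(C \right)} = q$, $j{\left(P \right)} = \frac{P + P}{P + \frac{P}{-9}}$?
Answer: $\frac{6}{6857} \approx 0.00087502$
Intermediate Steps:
$j{\left(P \right)} = \frac{9}{4}$ ($j{\left(P \right)} = \frac{2 P}{P + P \left(- \frac{1}{9}\right)} = \frac{2 P}{P - \frac{P}{9}} = \frac{2 P}{\frac{8}{9} P} = 2 P \frac{9}{8 P} = \frac{9}{4}$)
$q = 6$ ($q = 30 - 24 = 6$)
$g{\left(C \right)} = 6$
$\frac{g{\left(j{\left(4 \right)} \right)}}{6857} = \frac{6}{6857}$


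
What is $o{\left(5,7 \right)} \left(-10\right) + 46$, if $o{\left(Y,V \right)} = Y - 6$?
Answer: $56$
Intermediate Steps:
$o{\left(Y,V \right)} = -6 + Y$ ($o{\left(Y,V \right)} = Y - 6 = -6 + Y$)
$o{\left(5,7 \right)} \left(-10\right) + 46 = \left(-6 + 5\right) \left(-10\right) + 46 = \left(-1\right) \left(-10\right) + 46 = 10 + 46 = 56$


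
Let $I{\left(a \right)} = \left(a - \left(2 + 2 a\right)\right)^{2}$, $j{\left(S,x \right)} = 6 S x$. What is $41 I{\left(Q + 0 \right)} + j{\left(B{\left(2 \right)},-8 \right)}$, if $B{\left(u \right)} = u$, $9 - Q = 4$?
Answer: $1913$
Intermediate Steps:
$Q = 5$ ($Q = 9 - 4 = 5$)
$j{\left(S,x \right)} = 6 S x$
$I{\left(a \right)} = \left(-2 - a\right)^{2}$
$41 I{\left(Q + 0 \right)} + j{\left(B{\left(2 \right)},-8 \right)} = 41 \left(2 + \left(5 + 0\right)\right)^{2} + 6 \cdot 2 \left(-8\right) = 41 \left(2 + 5\right)^{2} - 96 = 41 \cdot 7^{2} - 96 = 41 \cdot 49 - 96 = 2009 - 96 = 1913$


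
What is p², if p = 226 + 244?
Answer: 220900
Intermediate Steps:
p = 470
p² = 470² = 220900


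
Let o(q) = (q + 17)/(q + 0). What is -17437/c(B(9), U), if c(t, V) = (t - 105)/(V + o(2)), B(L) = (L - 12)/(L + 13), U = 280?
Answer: 37018751/771 ≈ 48014.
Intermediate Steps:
o(q) = (17 + q)/q
B(L) = (-12 + L)/(13 + L)
c(t, V) = (-105 + t)/(19/2 + V) (c(t, V) = (t - 105)/(V + (17 + 2)/2) = (-105 + t)/(V + (½)*19) = (-105 + t)/(V + 19/2) = (-105 + t)/(19/2 + V))
-17437/c(B(9), U) = -17437*(19 + 2*280)/(2*(-105 + (-12 + 9)/(13 + 9))) = -17437*(19 + 560)/(2*(-105 - 3/22)) = -17437*579/(2*(-105 + (1/22)*(-3))) = -17437*579/(2*(-105 - 3/22)) = -17437/(2*(1/579)*(-2313/22)) = -17437/(-771/2123) = -17437*(-2123/771) = 37018751/771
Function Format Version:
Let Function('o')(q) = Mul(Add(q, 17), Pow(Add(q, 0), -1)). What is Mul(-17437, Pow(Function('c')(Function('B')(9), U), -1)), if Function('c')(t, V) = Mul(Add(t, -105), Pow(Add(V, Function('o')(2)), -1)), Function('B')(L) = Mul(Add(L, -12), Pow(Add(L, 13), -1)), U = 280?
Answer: Rational(37018751, 771) ≈ 48014.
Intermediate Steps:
Function('o')(q) = Mul(Pow(q, -1), Add(17, q)) (Function('o')(q) = Mul(Add(17, q), Pow(q, -1)) = Mul(Pow(q, -1), Add(17, q)))
Function('B')(L) = Mul(Pow(Add(13, L), -1), Add(-12, L)) (Function('B')(L) = Mul(Add(-12, L), Pow(Add(13, L), -1)) = Mul(Pow(Add(13, L), -1), Add(-12, L)))
Function('c')(t, V) = Mul(Pow(Add(Rational(19, 2), V), -1), Add(-105, t)) (Function('c')(t, V) = Mul(Add(t, -105), Pow(Add(V, Mul(Pow(2, -1), Add(17, 2))), -1)) = Mul(Add(-105, t), Pow(Add(V, Mul(Rational(1, 2), 19)), -1)) = Mul(Add(-105, t), Pow(Add(V, Rational(19, 2)), -1)) = Mul(Add(-105, t), Pow(Add(Rational(19, 2), V), -1)) = Mul(Pow(Add(Rational(19, 2), V), -1), Add(-105, t)))
Mul(-17437, Pow(Function('c')(Function('B')(9), U), -1)) = Mul(-17437, Pow(Mul(2, Pow(Add(19, Mul(2, 280)), -1), Add(-105, Mul(Pow(Add(13, 9), -1), Add(-12, 9)))), -1)) = Mul(-17437, Pow(Mul(2, Pow(Add(19, 560), -1), Add(-105, Mul(Pow(22, -1), -3))), -1)) = Mul(-17437, Pow(Mul(2, Pow(579, -1), Add(-105, Mul(Rational(1, 22), -3))), -1)) = Mul(-17437, Pow(Mul(2, Rational(1, 579), Add(-105, Rational(-3, 22))), -1)) = Mul(-17437, Pow(Mul(2, Rational(1, 579), Rational(-2313, 22)), -1)) = Mul(-17437, Pow(Rational(-771, 2123), -1)) = Mul(-17437, Rational(-2123, 771)) = Rational(37018751, 771)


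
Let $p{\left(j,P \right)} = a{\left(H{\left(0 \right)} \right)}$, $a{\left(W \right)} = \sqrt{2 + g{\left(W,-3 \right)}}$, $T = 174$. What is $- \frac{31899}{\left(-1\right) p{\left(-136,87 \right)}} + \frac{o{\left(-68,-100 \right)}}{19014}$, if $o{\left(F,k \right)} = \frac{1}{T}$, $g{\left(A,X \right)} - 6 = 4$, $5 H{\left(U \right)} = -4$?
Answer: $\frac{1}{3308436} + \frac{10633 \sqrt{3}}{2} \approx 9208.5$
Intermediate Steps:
$H{\left(U \right)} = - \frac{4}{5}$ ($H{\left(U \right)} = \frac{1}{5} \left(-4\right) = - \frac{4}{5}$)
$g{\left(A,X \right)} = 10$ ($g{\left(A,X \right)} = 6 + 4 = 10$)
$a{\left(W \right)} = 2 \sqrt{3}$ ($a{\left(W \right)} = \sqrt{2 + 10} = \sqrt{12} = 2 \sqrt{3}$)
$p{\left(j,P \right)} = 2 \sqrt{3}$
$o{\left(F,k \right)} = \frac{1}{174}$
$- \frac{31899}{\left(-1\right) p{\left(-136,87 \right)}} + \frac{o{\left(-68,-100 \right)}}{19014} = - \frac{31899}{\left(-1\right) 2 \sqrt{3}} + \frac{1}{174 \cdot 19014} = - \frac{31899}{\left(-2\right) \sqrt{3}} + \frac{1}{174} \cdot \frac{1}{19014} = - 31899 \left(- \frac{\sqrt{3}}{6}\right) + \frac{1}{3308436} = \frac{10633 \sqrt{3}}{2} + \frac{1}{3308436} = \frac{1}{3308436} + \frac{10633 \sqrt{3}}{2}$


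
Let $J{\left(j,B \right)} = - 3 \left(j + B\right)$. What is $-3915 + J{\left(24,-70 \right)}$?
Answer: $-3777$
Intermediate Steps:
$J{\left(j,B \right)} = - 3 B - 3 j$ ($J{\left(j,B \right)} = - 3 \left(B + j\right) = - 3 B - 3 j$)
$-3915 + J{\left(24,-70 \right)} = -3915 - -138 = -3915 + \left(210 - 72\right) = -3915 + 138 = -3777$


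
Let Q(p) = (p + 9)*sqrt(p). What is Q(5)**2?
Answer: 980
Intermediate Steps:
Q(p) = sqrt(p)*(9 + p) (Q(p) = (9 + p)*sqrt(p) = sqrt(p)*(9 + p))
Q(5)**2 = (sqrt(5)*(9 + 5))**2 = (sqrt(5)*14)**2 = (14*sqrt(5))**2 = 980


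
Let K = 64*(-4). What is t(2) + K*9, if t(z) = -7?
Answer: -2311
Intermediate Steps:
K = -256
t(2) + K*9 = -7 - 256*9 = -7 - 2304 = -2311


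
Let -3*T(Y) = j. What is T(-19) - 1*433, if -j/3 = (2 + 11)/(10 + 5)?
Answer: -6482/15 ≈ -432.13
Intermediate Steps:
j = -13/5 (j = -3*(2 + 11)/(10 + 5) = -39/15 = -3*13/15 = -13/5 ≈ -2.6000)
T(Y) = 13/15 (T(Y) = -⅓*(-13/5) = 13/15)
T(-19) - 1*433 = 13/15 - 1*433 = 13/15 - 433 = -6482/15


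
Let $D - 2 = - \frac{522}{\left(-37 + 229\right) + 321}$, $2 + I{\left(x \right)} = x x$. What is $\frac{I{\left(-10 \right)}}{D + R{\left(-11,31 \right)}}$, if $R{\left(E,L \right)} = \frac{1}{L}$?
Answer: $\frac{173166}{1793} \approx 96.579$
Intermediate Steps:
$I{\left(x \right)} = -2 + x^{2}$ ($I{\left(x \right)} = -2 + x x = -2 + x^{2}$)
$D = \frac{56}{57}$ ($D = 2 - \frac{522}{\left(-37 + 229\right) + 321} = 2 - \frac{522}{192 + 321} = 2 - \frac{522}{513} = 2 - \frac{58}{57} = \frac{56}{57} \approx 0.98246$)
$\frac{I{\left(-10 \right)}}{D + R{\left(-11,31 \right)}} = \frac{-2 + \left(-10\right)^{2}}{\frac{56}{57} + \frac{1}{31}} = \frac{-2 + 100}{\frac{56}{57} + \frac{1}{31}} = \frac{1}{\frac{1793}{1767}} \cdot 98 = \frac{1767}{1793} \cdot 98 = \frac{173166}{1793}$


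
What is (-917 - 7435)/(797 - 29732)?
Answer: 928/3215 ≈ 0.28865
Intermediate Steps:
(-917 - 7435)/(797 - 29732) = -8352/(-28935) = -8352*(-1/28935) = 928/3215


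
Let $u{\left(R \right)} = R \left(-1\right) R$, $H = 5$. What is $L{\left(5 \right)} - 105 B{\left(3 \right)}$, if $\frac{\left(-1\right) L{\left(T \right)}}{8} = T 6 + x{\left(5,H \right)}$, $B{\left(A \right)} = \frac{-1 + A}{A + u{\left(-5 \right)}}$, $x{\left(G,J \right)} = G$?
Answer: $- \frac{2975}{11} \approx -270.45$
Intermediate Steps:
$u{\left(R \right)} = - R^{2}$ ($u{\left(R \right)} = - R R = - R^{2}$)
$B{\left(A \right)} = \frac{-1 + A}{-25 + A}$ ($B{\left(A \right)} = \frac{-1 + A}{A - \left(-5\right)^{2}} = \frac{-1 + A}{A - 25} = \frac{-1 + A}{-25 + A}$)
$L{\left(T \right)} = -40 - 48 T$ ($L{\left(T \right)} = - 8 \left(T 6 + 5\right) = - 8 \left(6 T + 5\right) = - 8 \left(5 + 6 T\right) = -40 - 48 T$)
$L{\left(5 \right)} - 105 B{\left(3 \right)} = \left(-40 - 240\right) - 105 \frac{-1 + 3}{-25 + 3} = \left(-40 - 240\right) - 105 \frac{1}{-22} \cdot 2 = -280 - 105 \left(\left(- \frac{1}{22}\right) 2\right) = -280 - - \frac{105}{11} = -280 + \frac{105}{11} = - \frac{2975}{11}$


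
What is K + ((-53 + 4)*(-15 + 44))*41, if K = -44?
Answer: -58305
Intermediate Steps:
K + ((-53 + 4)*(-15 + 44))*41 = -44 + ((-53 + 4)*(-15 + 44))*41 = -44 - 49*29*41 = -44 - 1421*41 = -44 - 58261 = -58305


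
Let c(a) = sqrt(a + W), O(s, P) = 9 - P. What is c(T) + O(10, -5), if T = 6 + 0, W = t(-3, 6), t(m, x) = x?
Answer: 14 + 2*sqrt(3) ≈ 17.464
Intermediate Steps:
W = 6
T = 6
c(a) = sqrt(6 + a) (c(a) = sqrt(a + 6) = sqrt(6 + a))
c(T) + O(10, -5) = sqrt(6 + 6) + (9 - 1*(-5)) = sqrt(12) + (9 + 5) = 2*sqrt(3) + 14 = 14 + 2*sqrt(3)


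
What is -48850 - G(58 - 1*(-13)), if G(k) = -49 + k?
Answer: -48872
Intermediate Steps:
-48850 - G(58 - 1*(-13)) = -48850 - (-49 + (58 - 1*(-13))) = -48850 - (-49 + (58 + 13)) = -48850 - (-49 + 71) = -48850 - 1*22 = -48850 - 22 = -48872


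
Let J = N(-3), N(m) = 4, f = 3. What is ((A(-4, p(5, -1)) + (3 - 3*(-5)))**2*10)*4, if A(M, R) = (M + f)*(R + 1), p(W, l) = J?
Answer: 6760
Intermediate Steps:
J = 4
p(W, l) = 4
A(M, R) = (1 + R)*(3 + M) (A(M, R) = (M + 3)*(R + 1) = (3 + M)*(1 + R) = (1 + R)*(3 + M))
((A(-4, p(5, -1)) + (3 - 3*(-5)))**2*10)*4 = (((3 - 4 + 3*4 - 4*4) + (3 - 3*(-5)))**2*10)*4 = (((3 - 4 + 12 - 16) + (3 + 15))**2*10)*4 = ((-5 + 18)**2*10)*4 = (13**2*10)*4 = (169*10)*4 = 1690*4 = 6760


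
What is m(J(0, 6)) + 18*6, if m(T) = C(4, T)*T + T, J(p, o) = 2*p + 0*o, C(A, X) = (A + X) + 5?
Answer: 108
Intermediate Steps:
C(A, X) = 5 + A + X
J(p, o) = 2*p (J(p, o) = 2*p + 0 = 2*p)
m(T) = T + T*(9 + T) (m(T) = (5 + 4 + T)*T + T = (9 + T)*T + T = T*(9 + T) + T = T + T*(9 + T))
m(J(0, 6)) + 18*6 = (2*0)*(10 + 2*0) + 18*6 = 0*(10 + 0) + 108 = 0*10 + 108 = 0 + 108 = 108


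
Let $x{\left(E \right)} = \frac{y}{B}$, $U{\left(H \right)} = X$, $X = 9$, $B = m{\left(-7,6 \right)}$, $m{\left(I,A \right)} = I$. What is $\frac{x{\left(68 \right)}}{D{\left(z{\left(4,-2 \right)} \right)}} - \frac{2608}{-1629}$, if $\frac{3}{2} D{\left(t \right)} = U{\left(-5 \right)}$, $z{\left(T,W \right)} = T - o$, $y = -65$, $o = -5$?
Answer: $\frac{71807}{22806} \approx 3.1486$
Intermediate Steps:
$B = -7$
$z{\left(T,W \right)} = 5 + T$ ($z{\left(T,W \right)} = T - -5 = T + 5 = 5 + T$)
$U{\left(H \right)} = 9$
$x{\left(E \right)} = \frac{65}{7}$ ($x{\left(E \right)} = - \frac{65}{-7} = \left(-65\right) \left(- \frac{1}{7}\right) = \frac{65}{7}$)
$D{\left(t \right)} = 6$ ($D{\left(t \right)} = \frac{2}{3} \cdot 9 = 6$)
$\frac{x{\left(68 \right)}}{D{\left(z{\left(4,-2 \right)} \right)}} - \frac{2608}{-1629} = \frac{65}{7 \cdot 6} - \frac{2608}{-1629} = \frac{65}{7} \cdot \frac{1}{6} - - \frac{2608}{1629} = \frac{65}{42} + \frac{2608}{1629} = \frac{71807}{22806}$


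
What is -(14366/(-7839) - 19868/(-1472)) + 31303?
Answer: 90267742231/2884752 ≈ 31291.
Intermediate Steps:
-(14366/(-7839) - 19868/(-1472)) + 31303 = -(14366*(-1/7839) - 19868*(-1/1472)) + 31303 = -(-14366/7839 + 4967/368) + 31303 = -1*33649625/2884752 + 31303 = -33649625/2884752 + 31303 = 90267742231/2884752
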